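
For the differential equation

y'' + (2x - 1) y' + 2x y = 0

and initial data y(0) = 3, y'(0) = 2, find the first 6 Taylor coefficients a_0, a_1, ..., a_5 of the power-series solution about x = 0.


Ansatz: y(x) = sum_{n>=0} a_n x^n, so y'(x) = sum_{n>=1} n a_n x^(n-1) and y''(x) = sum_{n>=2} n(n-1) a_n x^(n-2).
Substitute into P(x) y'' + Q(x) y' + R(x) y = 0 with P(x) = 1, Q(x) = 2x - 1, R(x) = 2x, and match powers of x.
Initial conditions: a_0 = 3, a_1 = 2.
Setting the coefficient of each power of x to zero and solving order by order (substituting the coefficients already found):
  x^0: 2 a_2 - a_1 = 0  ->  2 a_2 = a_1 = 2  ->  a_2 = 1
  x^1: 6 a_3 - 2 a_2 + 2 a_1 + 2 a_0 = 0  ->  6 a_3 = 2 a_2 - 2 a_1 - 2 a_0 = -8  ->  a_3 = -4/3
  x^2: 12 a_4 - 3 a_3 + 4 a_2 + 2 a_1 = 0  ->  12 a_4 = 3 a_3 - 4 a_2 - 2 a_1 = -12  ->  a_4 = -1
  x^3: 20 a_5 - 4 a_4 + 6 a_3 + 2 a_2 = 0  ->  20 a_5 = 4 a_4 - 6 a_3 - 2 a_2 = 2  ->  a_5 = 1/10
Truncated series: y(x) = 3 + 2 x + x^2 - (4/3) x^3 - x^4 + (1/10) x^5 + O(x^6).

a_0 = 3; a_1 = 2; a_2 = 1; a_3 = -4/3; a_4 = -1; a_5 = 1/10


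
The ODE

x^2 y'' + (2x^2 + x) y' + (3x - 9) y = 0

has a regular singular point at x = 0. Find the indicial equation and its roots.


Divide by x^2 to reach normal form y'' + P_1(x) y' + P_2(x) y = 0 with P_1(x) = 2 + 1/x and P_2(x) = 3/x - 9/x^2.
x = 0 is a singular point because the y'-coefficient 2 + 1/x has a pole at x = 0 and the y-coefficient 3/x - 9/x^2 has a pole at x = 0.
It is a regular singular point because x P_1(x) = p(x) = 2x + 1 and x^2 P_2(x) = q(x) = 3x - 9 are polynomials, hence analytic at x = 0.
p(0) = 1,  q(0) = -9.
Indicial equation: r(r-1) + p(0) r + q(0) = 0, i.e. r^2 + (p(0) - 1) r + q(0) = 0, i.e. r^2 - 9 = 0.
Discriminant: (0)^2 - 4(-9) = 36, so r = (0 ± 6)/2.
Solving: r_1 = 3, r_2 = -3.

indicial: r^2 - 9 = 0; roots r_1 = 3, r_2 = -3


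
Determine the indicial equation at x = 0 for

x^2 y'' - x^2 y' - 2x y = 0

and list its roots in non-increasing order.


Divide by x^2 to reach normal form y'' + P_1(x) y' + P_2(x) y = 0 with P_1(x) = -1 and P_2(x) = -2/x.
x = 0 is a singular point because the y-coefficient -2/x has a pole at x = 0.
It is a regular singular point because x P_1(x) = p(x) = -x and x^2 P_2(x) = q(x) = -2x are polynomials, hence analytic at x = 0.
p(0) = 0,  q(0) = 0.
Indicial equation: r(r-1) + p(0) r + q(0) = 0, i.e. r^2 + (p(0) - 1) r + q(0) = 0, i.e. r^2 - 1 r = 0.
Discriminant: (-1)^2 - 4(0) = 1, so r = (1 ± 1)/2.
Solving: r_1 = 1, r_2 = 0.

indicial: r^2 - 1 r = 0; roots r_1 = 1, r_2 = 0


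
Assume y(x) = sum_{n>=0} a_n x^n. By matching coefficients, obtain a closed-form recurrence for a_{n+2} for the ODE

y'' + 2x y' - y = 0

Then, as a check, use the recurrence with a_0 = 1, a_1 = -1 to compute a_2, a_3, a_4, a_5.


Substitute y = sum_n a_n x^n.
y''(x) has coefficient (n+2)(n+1) a_{n+2} at x^n;
2 x y'(x) has coefficient 2 n a_n at x^n (shift);
-y(x) has coefficient -1 a_n at x^n.
Matching x^n: (n+2)(n+1) a_{n+2} + (2n - 1) a_n = 0.
Thus a_{n+2} = (-2n + 1) / ((n+1)(n+2)) * a_n.

Check with a_0 = 1, a_1 = -1 (apply the recurrence for n = 0, 1, 2, 3): a_0 = 1, a_1 = -1, a_2 = 1/2, a_3 = 1/6, a_4 = -1/8, a_5 = -1/24.

a_(n+2) = (-2n + 1) / ((n+1)(n+2)) * a_n; check: a_0 = 1, a_1 = -1, a_2 = 1/2, a_3 = 1/6, a_4 = -1/8, a_5 = -1/24


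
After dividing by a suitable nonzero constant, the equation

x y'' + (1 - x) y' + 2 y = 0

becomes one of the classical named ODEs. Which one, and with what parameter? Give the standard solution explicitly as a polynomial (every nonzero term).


The equation is already in a standard form:  x y'' + (1 - x) y' + 2 y = 0.
This matches the Laguerre equation x y'' + (1 - x) y' + n y = 0 with n = 2; the polynomial solution is L_2(x).
With y = sum_k a_k x^k, matching x^k gives (k+1)k a_{k+1} + (k+1) a_{k+1} - k a_k + n a_k = 0, i.e. (k+1)^2 a_{k+1} = (k - n) a_k = (k - 2) a_k. The right side vanishes at k = 2, so the series terminates at degree 2.
Standard normalization L_n(0) = 1 gives a_0 = 1. Work upward with a_{k+1} = (k - 2) a_k / (k+1)^2:
  a_1 = (0 - 2)(1) / 1^2 = -2/1 = -2
  a_2 = (1 - 2)(-2) / 2^2 = 2/4 = 1/2
Hence L_2(x) = x^2/2 - 2 x + 1.

L_2(x); series = x^2/2 - 2 x + 1


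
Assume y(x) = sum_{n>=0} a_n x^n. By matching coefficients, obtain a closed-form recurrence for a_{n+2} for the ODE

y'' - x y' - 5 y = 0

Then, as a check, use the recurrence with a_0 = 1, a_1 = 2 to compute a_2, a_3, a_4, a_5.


Substitute y = sum_n a_n x^n.
y''(x) has coefficient (n+2)(n+1) a_{n+2} at x^n;
-x y'(x) has coefficient -n a_n at x^n (shift);
-5 y(x) has coefficient -5 a_n at x^n.
Matching x^n: (n+2)(n+1) a_{n+2} + (-n - 5) a_n = 0.
Thus a_{n+2} = (n + 5) / ((n+1)(n+2)) * a_n.

Check with a_0 = 1, a_1 = 2 (apply the recurrence for n = 0, 1, 2, 3): a_0 = 1, a_1 = 2, a_2 = 5/2, a_3 = 2, a_4 = 35/24, a_5 = 4/5.

a_(n+2) = (n + 5) / ((n+1)(n+2)) * a_n; check: a_0 = 1, a_1 = 2, a_2 = 5/2, a_3 = 2, a_4 = 35/24, a_5 = 4/5


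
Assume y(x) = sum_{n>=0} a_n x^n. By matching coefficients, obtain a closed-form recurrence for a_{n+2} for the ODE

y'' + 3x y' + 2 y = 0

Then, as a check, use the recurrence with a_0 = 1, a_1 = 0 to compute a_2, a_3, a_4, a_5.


Substitute y = sum_n a_n x^n.
y''(x) has coefficient (n+2)(n+1) a_{n+2} at x^n;
3 x y'(x) has coefficient 3 n a_n at x^n (shift);
2 y(x) has coefficient 2 a_n at x^n.
Matching x^n: (n+2)(n+1) a_{n+2} + (3n + 2) a_n = 0.
Thus a_{n+2} = (-3n - 2) / ((n+1)(n+2)) * a_n.

Check with a_0 = 1, a_1 = 0 (apply the recurrence for n = 0, 1, 2, 3): a_0 = 1, a_1 = 0, a_2 = -1, a_3 = 0, a_4 = 2/3, a_5 = 0.

a_(n+2) = (-3n - 2) / ((n+1)(n+2)) * a_n; check: a_0 = 1, a_1 = 0, a_2 = -1, a_3 = 0, a_4 = 2/3, a_5 = 0


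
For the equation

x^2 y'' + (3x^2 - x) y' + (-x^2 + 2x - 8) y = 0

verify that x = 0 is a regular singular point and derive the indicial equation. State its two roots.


Divide by x^2 to reach normal form y'' + P_1(x) y' + P_2(x) y = 0 with P_1(x) = 3 - 1/x and P_2(x) = -1 + 2/x - 8/x^2.
x = 0 is a singular point because the y'-coefficient 3 - 1/x has a pole at x = 0 and the y-coefficient -1 + 2/x - 8/x^2 has a pole at x = 0.
It is a regular singular point because x P_1(x) = p(x) = 3x - 1 and x^2 P_2(x) = q(x) = -x^2 + 2x - 8 are polynomials, hence analytic at x = 0.
p(0) = -1,  q(0) = -8.
Indicial equation: r(r-1) + p(0) r + q(0) = 0, i.e. r^2 + (p(0) - 1) r + q(0) = 0, i.e. r^2 - 2 r - 8 = 0.
Discriminant: (-2)^2 - 4(-8) = 36, so r = (2 ± 6)/2.
Solving: r_1 = 4, r_2 = -2.

indicial: r^2 - 2 r - 8 = 0; roots r_1 = 4, r_2 = -2


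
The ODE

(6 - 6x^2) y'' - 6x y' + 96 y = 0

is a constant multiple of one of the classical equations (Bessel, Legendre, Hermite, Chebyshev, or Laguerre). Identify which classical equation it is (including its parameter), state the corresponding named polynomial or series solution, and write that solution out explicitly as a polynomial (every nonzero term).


All three coefficients share the factor 6; dividing through by 6 gives  (1 - x^2) y'' - x y' + 16 y = 0.
This matches the Chebyshev equation (1 - x^2) y'' - x y' + n^2 y = 0 (note the -x y' term, not -2x y') with n^2 = 16, so n = 4; the polynomial solution is T_4(x).
With y = sum_k a_k x^k, matching x^k gives (k+2)(k+1) a_{k+2} = (k^2 - n^2) a_k = (k - 4)(k + 4) a_k. The right side vanishes at k = 4, so the series with the parity of 4 terminates at degree 4.
Standard normalization: leading coefficient of T_n is 2^(n-1), so a_4 = 2^3 = 8. Work downward with a_k = (k+1)(k+2) a_{k+2} / ((k - 4)(k + 4)):
  a_2 = (3)(4)(8) / ((2 - 4)(2 + 4)) = 96/(-12) = -8
  a_0 = (1)(2)(-8) / ((0 - 4)(0 + 4)) = -16/(-16) = 1
Hence T_4(x) = 8 x^4 - 8 x^2 + 1.

T_4(x); series = 8 x^4 - 8 x^2 + 1


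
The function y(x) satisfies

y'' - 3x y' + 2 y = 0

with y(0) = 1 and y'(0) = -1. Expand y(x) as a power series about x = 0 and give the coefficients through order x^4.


Ansatz: y(x) = sum_{n>=0} a_n x^n, so y'(x) = sum_{n>=1} n a_n x^(n-1) and y''(x) = sum_{n>=2} n(n-1) a_n x^(n-2).
Substitute into P(x) y'' + Q(x) y' + R(x) y = 0 with P(x) = 1, Q(x) = -3x, R(x) = 2, and match powers of x.
Initial conditions: a_0 = 1, a_1 = -1.
Setting the coefficient of each power of x to zero and solving order by order (substituting the coefficients already found):
  x^0: 2 a_2 + 2 a_0 = 0  ->  2 a_2 = -2 a_0 = -2  ->  a_2 = -1
  x^1: 6 a_3 - a_1 = 0  ->  6 a_3 = a_1 = -1  ->  a_3 = -1/6
  x^2: 12 a_4 - 4 a_2 = 0  ->  12 a_4 = 4 a_2 = -4  ->  a_4 = -1/3
Truncated series: y(x) = 1 - x - x^2 - (1/6) x^3 - (1/3) x^4 + O(x^5).

a_0 = 1; a_1 = -1; a_2 = -1; a_3 = -1/6; a_4 = -1/3


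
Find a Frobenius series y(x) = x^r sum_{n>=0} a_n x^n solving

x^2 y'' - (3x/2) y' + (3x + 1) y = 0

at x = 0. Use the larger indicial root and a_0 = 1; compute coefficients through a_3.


Write in Frobenius form y'' + (p(x)/x) y' + (q(x)/x^2) y = 0:
  p(x) = -3/2,  q(x) = 3x + 1.
Indicial equation: r(r-1) + (-3/2) r + (1) = 0 -> roots r_1 = 2, r_2 = 1/2.
Take r = r_1 = 2. Let y(x) = x^r sum_{n>=0} a_n x^n with a_0 = 1.
Substitute y = x^r sum a_n x^n and match x^{r+n}. The recurrence is
  D(n) a_n + 3 a_{n-1} = 0,  where D(n) = (r+n)(r+n-1) + (-3/2)(r+n) + (1).
  a_n = -3 / D(n) * a_{n-1}.
Since the indicial polynomial factors as (r - r_1)(r - r_2), D(n) = (r_1 + n - r_1)(r_1 + n - r_2) = n(n + 3/2).
Evaluating step by step (a_0 = 1):
  n = 1: D(1) = 1(1 + 3/2) = 5/2; numerator = -3(1) = -3; a_1 = (-3)/(5/2) = -6/5
  n = 2: D(2) = 2(2 + 3/2) = 7; numerator = -3(-6/5) = 18/5; a_2 = (18/5)/(7) = 18/35
  n = 3: D(3) = 3(3 + 3/2) = 27/2; numerator = -3(18/35) = -54/35; a_3 = (-54/35)/(27/2) = -4/35

r = 2; a_0 = 1; a_1 = -6/5; a_2 = 18/35; a_3 = -4/35


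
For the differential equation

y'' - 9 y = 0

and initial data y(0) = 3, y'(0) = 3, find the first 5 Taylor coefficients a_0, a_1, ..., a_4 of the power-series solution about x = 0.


Ansatz: y(x) = sum_{n>=0} a_n x^n, so y'(x) = sum_{n>=1} n a_n x^(n-1) and y''(x) = sum_{n>=2} n(n-1) a_n x^(n-2).
Substitute into P(x) y'' + Q(x) y' + R(x) y = 0 with P(x) = 1, Q(x) = 0, R(x) = -9, and match powers of x.
Initial conditions: a_0 = 3, a_1 = 3.
Setting the coefficient of each power of x to zero and solving order by order (substituting the coefficients already found):
  x^0: 2 a_2 - 9 a_0 = 0  ->  2 a_2 = 9 a_0 = 27  ->  a_2 = 27/2
  x^1: 6 a_3 - 9 a_1 = 0  ->  6 a_3 = 9 a_1 = 27  ->  a_3 = 9/2
  x^2: 12 a_4 - 9 a_2 = 0  ->  12 a_4 = 9 a_2 = 243/2  ->  a_4 = 81/8
Truncated series: y(x) = 3 + 3 x + (27/2) x^2 + (9/2) x^3 + (81/8) x^4 + O(x^5).

a_0 = 3; a_1 = 3; a_2 = 27/2; a_3 = 9/2; a_4 = 81/8


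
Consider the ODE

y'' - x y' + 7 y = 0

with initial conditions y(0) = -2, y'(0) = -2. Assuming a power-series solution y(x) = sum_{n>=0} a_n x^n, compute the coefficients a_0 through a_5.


Ansatz: y(x) = sum_{n>=0} a_n x^n, so y'(x) = sum_{n>=1} n a_n x^(n-1) and y''(x) = sum_{n>=2} n(n-1) a_n x^(n-2).
Substitute into P(x) y'' + Q(x) y' + R(x) y = 0 with P(x) = 1, Q(x) = -x, R(x) = 7, and match powers of x.
Initial conditions: a_0 = -2, a_1 = -2.
Setting the coefficient of each power of x to zero and solving order by order (substituting the coefficients already found):
  x^0: 2 a_2 + 7 a_0 = 0  ->  2 a_2 = -7 a_0 = 14  ->  a_2 = 7
  x^1: 6 a_3 + 6 a_1 = 0  ->  6 a_3 = -6 a_1 = 12  ->  a_3 = 2
  x^2: 12 a_4 + 5 a_2 = 0  ->  12 a_4 = -5 a_2 = -35  ->  a_4 = -35/12
  x^3: 20 a_5 + 4 a_3 = 0  ->  20 a_5 = -4 a_3 = -8  ->  a_5 = -2/5
Truncated series: y(x) = -2 - 2 x + 7 x^2 + 2 x^3 - (35/12) x^4 - (2/5) x^5 + O(x^6).

a_0 = -2; a_1 = -2; a_2 = 7; a_3 = 2; a_4 = -35/12; a_5 = -2/5


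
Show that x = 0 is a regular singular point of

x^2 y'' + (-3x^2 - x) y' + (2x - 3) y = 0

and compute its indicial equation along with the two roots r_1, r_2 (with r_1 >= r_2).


Divide by x^2 to reach normal form y'' + P_1(x) y' + P_2(x) y = 0 with P_1(x) = -3 - 1/x and P_2(x) = 2/x - 3/x^2.
x = 0 is a singular point because the y'-coefficient -3 - 1/x has a pole at x = 0 and the y-coefficient 2/x - 3/x^2 has a pole at x = 0.
It is a regular singular point because x P_1(x) = p(x) = -3x - 1 and x^2 P_2(x) = q(x) = 2x - 3 are polynomials, hence analytic at x = 0.
p(0) = -1,  q(0) = -3.
Indicial equation: r(r-1) + p(0) r + q(0) = 0, i.e. r^2 + (p(0) - 1) r + q(0) = 0, i.e. r^2 - 2 r - 3 = 0.
Discriminant: (-2)^2 - 4(-3) = 16, so r = (2 ± 4)/2.
Solving: r_1 = 3, r_2 = -1.

indicial: r^2 - 2 r - 3 = 0; roots r_1 = 3, r_2 = -1


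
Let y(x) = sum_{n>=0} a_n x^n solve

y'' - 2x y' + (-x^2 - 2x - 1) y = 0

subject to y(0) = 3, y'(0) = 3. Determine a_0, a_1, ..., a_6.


Ansatz: y(x) = sum_{n>=0} a_n x^n, so y'(x) = sum_{n>=1} n a_n x^(n-1) and y''(x) = sum_{n>=2} n(n-1) a_n x^(n-2).
Substitute into P(x) y'' + Q(x) y' + R(x) y = 0 with P(x) = 1, Q(x) = -2x, R(x) = -x^2 - 2x - 1, and match powers of x.
Initial conditions: a_0 = 3, a_1 = 3.
Setting the coefficient of each power of x to zero and solving order by order (substituting the coefficients already found):
  x^0: 2 a_2 - a_0 = 0  ->  2 a_2 = a_0 = 3  ->  a_2 = 3/2
  x^1: 6 a_3 - 3 a_1 - 2 a_0 = 0  ->  6 a_3 = 3 a_1 + 2 a_0 = 15  ->  a_3 = 5/2
  x^2: 12 a_4 - 5 a_2 - 2 a_1 - a_0 = 0  ->  12 a_4 = 5 a_2 + 2 a_1 + a_0 = 33/2  ->  a_4 = 11/8
  x^3: 20 a_5 - 7 a_3 - 2 a_2 - a_1 = 0  ->  20 a_5 = 7 a_3 + 2 a_2 + a_1 = 47/2  ->  a_5 = 47/40
  x^4: 30 a_6 - 9 a_4 - 2 a_3 - a_2 = 0  ->  30 a_6 = 9 a_4 + 2 a_3 + a_2 = 151/8  ->  a_6 = 151/240
Truncated series: y(x) = 3 + 3 x + (3/2) x^2 + (5/2) x^3 + (11/8) x^4 + (47/40) x^5 + (151/240) x^6 + O(x^7).

a_0 = 3; a_1 = 3; a_2 = 3/2; a_3 = 5/2; a_4 = 11/8; a_5 = 47/40; a_6 = 151/240


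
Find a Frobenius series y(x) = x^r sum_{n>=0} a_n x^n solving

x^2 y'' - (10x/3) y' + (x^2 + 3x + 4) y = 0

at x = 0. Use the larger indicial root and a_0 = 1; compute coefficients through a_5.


Write in Frobenius form y'' + (p(x)/x) y' + (q(x)/x^2) y = 0:
  p(x) = -10/3,  q(x) = x^2 + 3x + 4.
Indicial equation: r(r-1) + (-10/3) r + (4) = 0 -> roots r_1 = 3, r_2 = 4/3.
Take r = r_1 = 3. Let y(x) = x^r sum_{n>=0} a_n x^n with a_0 = 1.
Substitute y = x^r sum a_n x^n and match x^{r+n}. The recurrence is
  D(n) a_n + 3 a_{n-1} + 1 a_{n-2} = 0,  where D(n) = (r+n)(r+n-1) + (-10/3)(r+n) + (4).
  a_n = [-3 a_{n-1} - 1 a_{n-2}] / D(n).
Since the indicial polynomial factors as (r - r_1)(r - r_2), D(n) = (r_1 + n - r_1)(r_1 + n - r_2) = n(n + 5/3).
Evaluating step by step (a_0 = 1):
  n = 1: D(1) = 1(1 + 5/3) = 8/3; numerator = -3(1) = -3; a_1 = (-3)/(8/3) = -9/8
  n = 2: D(2) = 2(2 + 5/3) = 22/3; numerator = -3(-9/8) - 1(1) = 19/8; a_2 = (19/8)/(22/3) = 57/176
  n = 3: D(3) = 3(3 + 5/3) = 14; numerator = -3(57/176) - 1(-9/8) = 27/176; a_3 = (27/176)/(14) = 27/2464
  n = 4: D(4) = 4(4 + 5/3) = 68/3; numerator = -3(27/2464) - 1(57/176) = -879/2464; a_4 = (-879/2464)/(68/3) = -2637/167552
  n = 5: D(5) = 5(5 + 5/3) = 100/3; numerator = -3(-2637/167552) - 1(27/2464) = 6075/167552; a_5 = (6075/167552)/(100/3) = 729/670208

r = 3; a_0 = 1; a_1 = -9/8; a_2 = 57/176; a_3 = 27/2464; a_4 = -2637/167552; a_5 = 729/670208


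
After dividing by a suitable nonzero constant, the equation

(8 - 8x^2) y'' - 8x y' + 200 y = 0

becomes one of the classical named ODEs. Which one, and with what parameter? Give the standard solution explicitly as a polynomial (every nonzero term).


All three coefficients share the factor 8; dividing through by 8 gives  (1 - x^2) y'' - x y' + 25 y = 0.
This matches the Chebyshev equation (1 - x^2) y'' - x y' + n^2 y = 0 (note the -x y' term, not -2x y') with n^2 = 25, so n = 5; the polynomial solution is T_5(x).
With y = sum_k a_k x^k, matching x^k gives (k+2)(k+1) a_{k+2} = (k^2 - n^2) a_k = (k - 5)(k + 5) a_k. The right side vanishes at k = 5, so the series with the parity of 5 terminates at degree 5.
Standard normalization: leading coefficient of T_n is 2^(n-1), so a_5 = 2^4 = 16. Work downward with a_k = (k+1)(k+2) a_{k+2} / ((k - 5)(k + 5)):
  a_3 = (4)(5)(16) / ((3 - 5)(3 + 5)) = 320/(-16) = -20
  a_1 = (2)(3)(-20) / ((1 - 5)(1 + 5)) = -120/(-24) = 5
Hence T_5(x) = 16 x^5 - 20 x^3 + 5 x.

T_5(x); series = 16 x^5 - 20 x^3 + 5 x


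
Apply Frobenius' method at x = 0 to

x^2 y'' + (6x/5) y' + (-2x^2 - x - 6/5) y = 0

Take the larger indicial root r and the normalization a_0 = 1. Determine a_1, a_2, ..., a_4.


Write in Frobenius form y'' + (p(x)/x) y' + (q(x)/x^2) y = 0:
  p(x) = 6/5,  q(x) = -2x^2 - x - 6/5.
Indicial equation: r(r-1) + (6/5) r + (-6/5) = 0 -> roots r_1 = 1, r_2 = -6/5.
Take r = r_1 = 1. Let y(x) = x^r sum_{n>=0} a_n x^n with a_0 = 1.
Substitute y = x^r sum a_n x^n and match x^{r+n}. The recurrence is
  D(n) a_n - 1 a_{n-1} - 2 a_{n-2} = 0,  where D(n) = (r+n)(r+n-1) + (6/5)(r+n) + (-6/5).
  a_n = [1 a_{n-1} + 2 a_{n-2}] / D(n).
Since the indicial polynomial factors as (r - r_1)(r - r_2), D(n) = (r_1 + n - r_1)(r_1 + n - r_2) = n(n + 11/5).
Evaluating step by step (a_0 = 1):
  n = 1: D(1) = 1(1 + 11/5) = 16/5; numerator = 1(1) = 1; a_1 = (1)/(16/5) = 5/16
  n = 2: D(2) = 2(2 + 11/5) = 42/5; numerator = 1(5/16) + 2(1) = 37/16; a_2 = (37/16)/(42/5) = 185/672
  n = 3: D(3) = 3(3 + 11/5) = 78/5; numerator = 1(185/672) + 2(5/16) = 605/672; a_3 = (605/672)/(78/5) = 3025/52416
  n = 4: D(4) = 4(4 + 11/5) = 124/5; numerator = 1(3025/52416) + 2(185/672) = 4555/7488; a_4 = (4555/7488)/(124/5) = 22775/928512

r = 1; a_0 = 1; a_1 = 5/16; a_2 = 185/672; a_3 = 3025/52416; a_4 = 22775/928512


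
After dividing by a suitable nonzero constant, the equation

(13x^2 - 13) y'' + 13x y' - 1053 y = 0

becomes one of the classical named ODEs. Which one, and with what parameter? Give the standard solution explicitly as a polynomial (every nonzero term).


All three coefficients share the factor -13; dividing through by -13 gives  (1 - x^2) y'' - x y' + 81 y = 0.
This matches the Chebyshev equation (1 - x^2) y'' - x y' + n^2 y = 0 (note the -x y' term, not -2x y') with n^2 = 81, so n = 9; the polynomial solution is T_9(x).
With y = sum_k a_k x^k, matching x^k gives (k+2)(k+1) a_{k+2} = (k^2 - n^2) a_k = (k - 9)(k + 9) a_k. The right side vanishes at k = 9, so the series with the parity of 9 terminates at degree 9.
Standard normalization: leading coefficient of T_n is 2^(n-1), so a_9 = 2^8 = 256. Work downward with a_k = (k+1)(k+2) a_{k+2} / ((k - 9)(k + 9)):
  a_7 = (8)(9)(256) / ((7 - 9)(7 + 9)) = 18432/(-32) = -576
  a_5 = (6)(7)(-576) / ((5 - 9)(5 + 9)) = -24192/(-56) = 432
  a_3 = (4)(5)(432) / ((3 - 9)(3 + 9)) = 8640/(-72) = -120
  a_1 = (2)(3)(-120) / ((1 - 9)(1 + 9)) = -720/(-80) = 9
Hence T_9(x) = 256 x^9 - 576 x^7 + 432 x^5 - 120 x^3 + 9 x.

T_9(x); series = 256 x^9 - 576 x^7 + 432 x^5 - 120 x^3 + 9 x


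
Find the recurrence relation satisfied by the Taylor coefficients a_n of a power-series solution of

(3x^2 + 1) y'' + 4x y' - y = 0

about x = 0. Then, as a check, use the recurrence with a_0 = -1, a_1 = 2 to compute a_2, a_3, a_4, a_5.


Substitute y = sum_n a_n x^n.
(1 + 3 x^2) y'' contributes (n+2)(n+1) a_{n+2} + 3 n(n-1) a_n at x^n.
4 x y'(x) contributes 4 n a_n at x^n.
-y(x) contributes -1 a_n at x^n.
Matching x^n: (n+2)(n+1) a_{n+2} + (3 n(n-1) + 4 n - 1) a_n = 0.
Thus a_{n+2} = (-3 n(n-1) - 4 n + 1) / ((n+1)(n+2)) * a_n.

Check with a_0 = -1, a_1 = 2 (apply the recurrence for n = 0, 1, 2, 3): a_0 = -1, a_1 = 2, a_2 = -1/2, a_3 = -1, a_4 = 13/24, a_5 = 29/20.

a_(n+2) = (-3 n(n-1) - 4 n + 1) / ((n+1)(n+2)) * a_n; check: a_0 = -1, a_1 = 2, a_2 = -1/2, a_3 = -1, a_4 = 13/24, a_5 = 29/20


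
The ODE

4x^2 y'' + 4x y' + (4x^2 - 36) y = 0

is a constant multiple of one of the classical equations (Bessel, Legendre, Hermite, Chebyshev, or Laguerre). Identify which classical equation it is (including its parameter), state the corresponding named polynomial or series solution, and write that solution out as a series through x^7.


All three coefficients share the factor 4; dividing through by 4 gives  x^2 y'' + x y' + (x^2 - 9) y = 0.
This matches the Bessel equation x^2 y'' + x y' + (x^2 - nu^2) y = 0 with nu^2 = 9, so nu = 3; the solution bounded at x = 0 is J_3(x).
Frobenius at x = 0: indicial roots ±nu; for r = nu the recurrence k(k + 2nu) c_k = -c_{k-2} gives the standard series J_nu(x) = sum_{k>=0} (-1)^k / (k! (k+nu)!) (x/2)^(2k+nu). Evaluate the first 3 terms:
  k = 0: (-1)^0 / (0! * 3! * 2^3) x^3 = 1/(1*6*8) x^3 = (1/48) x^3
  k = 1: (-1)^1 / (1! * 4! * 2^5) x^5 = -1/(1*24*32) x^5 = (-1/768) x^5
  k = 2: (-1)^2 / (2! * 5! * 2^7) x^7 = 1/(2*120*128) x^7 = (1/30720) x^7
Hence J_3(x) = x^7/30720 - x^5/768 + x^3/48 + ....

J_3(x); series = x^7/30720 - x^5/768 + x^3/48


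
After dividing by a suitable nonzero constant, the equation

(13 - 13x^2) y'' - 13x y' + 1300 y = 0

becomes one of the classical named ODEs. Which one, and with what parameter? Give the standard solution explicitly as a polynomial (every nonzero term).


All three coefficients share the factor 13; dividing through by 13 gives  (1 - x^2) y'' - x y' + 100 y = 0.
This matches the Chebyshev equation (1 - x^2) y'' - x y' + n^2 y = 0 (note the -x y' term, not -2x y') with n^2 = 100, so n = 10; the polynomial solution is T_10(x).
With y = sum_k a_k x^k, matching x^k gives (k+2)(k+1) a_{k+2} = (k^2 - n^2) a_k = (k - 10)(k + 10) a_k. The right side vanishes at k = 10, so the series with the parity of 10 terminates at degree 10.
Standard normalization: leading coefficient of T_n is 2^(n-1), so a_10 = 2^9 = 512. Work downward with a_k = (k+1)(k+2) a_{k+2} / ((k - 10)(k + 10)):
  a_8 = (9)(10)(512) / ((8 - 10)(8 + 10)) = 46080/(-36) = -1280
  a_6 = (7)(8)(-1280) / ((6 - 10)(6 + 10)) = -71680/(-64) = 1120
  a_4 = (5)(6)(1120) / ((4 - 10)(4 + 10)) = 33600/(-84) = -400
  a_2 = (3)(4)(-400) / ((2 - 10)(2 + 10)) = -4800/(-96) = 50
  a_0 = (1)(2)(50) / ((0 - 10)(0 + 10)) = 100/(-100) = -1
Hence T_10(x) = 512 x^10 - 1280 x^8 + 1120 x^6 - 400 x^4 + 50 x^2 - 1.

T_10(x); series = 512 x^10 - 1280 x^8 + 1120 x^6 - 400 x^4 + 50 x^2 - 1


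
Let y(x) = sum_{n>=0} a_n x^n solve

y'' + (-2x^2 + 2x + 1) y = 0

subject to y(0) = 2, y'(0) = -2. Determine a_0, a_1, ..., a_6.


Ansatz: y(x) = sum_{n>=0} a_n x^n, so y'(x) = sum_{n>=1} n a_n x^(n-1) and y''(x) = sum_{n>=2} n(n-1) a_n x^(n-2).
Substitute into P(x) y'' + Q(x) y' + R(x) y = 0 with P(x) = 1, Q(x) = 0, R(x) = -2x^2 + 2x + 1, and match powers of x.
Initial conditions: a_0 = 2, a_1 = -2.
Setting the coefficient of each power of x to zero and solving order by order (substituting the coefficients already found):
  x^0: 2 a_2 + a_0 = 0  ->  2 a_2 = -a_0 = -2  ->  a_2 = -1
  x^1: 6 a_3 + a_1 + 2 a_0 = 0  ->  6 a_3 = -a_1 - 2 a_0 = -2  ->  a_3 = -1/3
  x^2: 12 a_4 + a_2 + 2 a_1 - 2 a_0 = 0  ->  12 a_4 = -a_2 - 2 a_1 + 2 a_0 = 9  ->  a_4 = 3/4
  x^3: 20 a_5 + a_3 + 2 a_2 - 2 a_1 = 0  ->  20 a_5 = -a_3 - 2 a_2 + 2 a_1 = -5/3  ->  a_5 = -1/12
  x^4: 30 a_6 + a_4 + 2 a_3 - 2 a_2 = 0  ->  30 a_6 = -a_4 - 2 a_3 + 2 a_2 = -25/12  ->  a_6 = -5/72
Truncated series: y(x) = 2 - 2 x - x^2 - (1/3) x^3 + (3/4) x^4 - (1/12) x^5 - (5/72) x^6 + O(x^7).

a_0 = 2; a_1 = -2; a_2 = -1; a_3 = -1/3; a_4 = 3/4; a_5 = -1/12; a_6 = -5/72


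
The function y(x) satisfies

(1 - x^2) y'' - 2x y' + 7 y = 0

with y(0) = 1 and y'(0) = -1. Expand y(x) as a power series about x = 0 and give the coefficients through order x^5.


Ansatz: y(x) = sum_{n>=0} a_n x^n, so y'(x) = sum_{n>=1} n a_n x^(n-1) and y''(x) = sum_{n>=2} n(n-1) a_n x^(n-2).
Substitute into P(x) y'' + Q(x) y' + R(x) y = 0 with P(x) = 1 - x^2, Q(x) = -2x, R(x) = 7, and match powers of x.
Initial conditions: a_0 = 1, a_1 = -1.
Setting the coefficient of each power of x to zero and solving order by order (substituting the coefficients already found):
  x^0: 2 a_2 + 7 a_0 = 0  ->  2 a_2 = -7 a_0 = -7  ->  a_2 = -7/2
  x^1: 6 a_3 + 5 a_1 = 0  ->  6 a_3 = -5 a_1 = 5  ->  a_3 = 5/6
  x^2: 12 a_4 + a_2 = 0  ->  12 a_4 = -a_2 = 7/2  ->  a_4 = 7/24
  x^3: 20 a_5 - 5 a_3 = 0  ->  20 a_5 = 5 a_3 = 25/6  ->  a_5 = 5/24
Truncated series: y(x) = 1 - x - (7/2) x^2 + (5/6) x^3 + (7/24) x^4 + (5/24) x^5 + O(x^6).

a_0 = 1; a_1 = -1; a_2 = -7/2; a_3 = 5/6; a_4 = 7/24; a_5 = 5/24


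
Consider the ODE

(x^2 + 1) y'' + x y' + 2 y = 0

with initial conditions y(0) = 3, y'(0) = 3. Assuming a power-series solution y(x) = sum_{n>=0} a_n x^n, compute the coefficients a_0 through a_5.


Ansatz: y(x) = sum_{n>=0} a_n x^n, so y'(x) = sum_{n>=1} n a_n x^(n-1) and y''(x) = sum_{n>=2} n(n-1) a_n x^(n-2).
Substitute into P(x) y'' + Q(x) y' + R(x) y = 0 with P(x) = x^2 + 1, Q(x) = x, R(x) = 2, and match powers of x.
Initial conditions: a_0 = 3, a_1 = 3.
Setting the coefficient of each power of x to zero and solving order by order (substituting the coefficients already found):
  x^0: 2 a_2 + 2 a_0 = 0  ->  2 a_2 = -2 a_0 = -6  ->  a_2 = -3
  x^1: 6 a_3 + 3 a_1 = 0  ->  6 a_3 = -3 a_1 = -9  ->  a_3 = -3/2
  x^2: 12 a_4 + 6 a_2 = 0  ->  12 a_4 = -6 a_2 = 18  ->  a_4 = 3/2
  x^3: 20 a_5 + 11 a_3 = 0  ->  20 a_5 = -11 a_3 = 33/2  ->  a_5 = 33/40
Truncated series: y(x) = 3 + 3 x - 3 x^2 - (3/2) x^3 + (3/2) x^4 + (33/40) x^5 + O(x^6).

a_0 = 3; a_1 = 3; a_2 = -3; a_3 = -3/2; a_4 = 3/2; a_5 = 33/40


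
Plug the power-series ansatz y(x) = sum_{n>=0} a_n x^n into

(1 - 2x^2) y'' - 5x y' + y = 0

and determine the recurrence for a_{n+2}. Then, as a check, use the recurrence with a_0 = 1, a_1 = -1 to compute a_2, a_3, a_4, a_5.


Substitute y = sum_n a_n x^n.
(1 - 2 x^2) y'' contributes (n+2)(n+1) a_{n+2} - 2 n(n-1) a_n at x^n.
-5 x y'(x) contributes -5 n a_n at x^n.
y(x) contributes 1 a_n at x^n.
Matching x^n: (n+2)(n+1) a_{n+2} + (-2 n(n-1) - 5 n + 1) a_n = 0.
Thus a_{n+2} = (2 n(n-1) + 5 n - 1) / ((n+1)(n+2)) * a_n.

Check with a_0 = 1, a_1 = -1 (apply the recurrence for n = 0, 1, 2, 3): a_0 = 1, a_1 = -1, a_2 = -1/2, a_3 = -2/3, a_4 = -13/24, a_5 = -13/15.

a_(n+2) = (2 n(n-1) + 5 n - 1) / ((n+1)(n+2)) * a_n; check: a_0 = 1, a_1 = -1, a_2 = -1/2, a_3 = -2/3, a_4 = -13/24, a_5 = -13/15


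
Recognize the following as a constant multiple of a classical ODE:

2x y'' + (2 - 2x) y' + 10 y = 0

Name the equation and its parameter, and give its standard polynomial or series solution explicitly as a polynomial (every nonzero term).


All three coefficients share the factor 2; dividing through by 2 gives  x y'' + (1 - x) y' + 5 y = 0.
This matches the Laguerre equation x y'' + (1 - x) y' + n y = 0 with n = 5; the polynomial solution is L_5(x).
With y = sum_k a_k x^k, matching x^k gives (k+1)k a_{k+1} + (k+1) a_{k+1} - k a_k + n a_k = 0, i.e. (k+1)^2 a_{k+1} = (k - n) a_k = (k - 5) a_k. The right side vanishes at k = 5, so the series terminates at degree 5.
Standard normalization L_n(0) = 1 gives a_0 = 1. Work upward with a_{k+1} = (k - 5) a_k / (k+1)^2:
  a_1 = (0 - 5)(1) / 1^2 = -5/1 = -5
  a_2 = (1 - 5)(-5) / 2^2 = 20/4 = 5
  a_3 = (2 - 5)(5) / 3^2 = -15/9 = -5/3
  a_4 = (3 - 5)(-5/3) / 4^2 = (10/3)/16 = 5/24
  a_5 = (4 - 5)(5/24) / 5^2 = (-5/24)/25 = -1/120
Hence L_5(x) = -x^5/120 + 5 x^4/24 - 5 x^3/3 + 5 x^2 - 5 x + 1.

L_5(x); series = -x^5/120 + 5 x^4/24 - 5 x^3/3 + 5 x^2 - 5 x + 1


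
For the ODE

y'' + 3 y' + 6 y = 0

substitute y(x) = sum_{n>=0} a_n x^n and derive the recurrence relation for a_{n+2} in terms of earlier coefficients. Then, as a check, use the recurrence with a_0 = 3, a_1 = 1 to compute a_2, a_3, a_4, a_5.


Substitute y = sum_n a_n x^n.
y''(x) has coefficient (n+2)(n+1) a_{n+2} at x^n;
3 y'(x) has coefficient 3 (n+1) a_{n+1} at x^n;
6 y(x) has coefficient 6 a_n at x^n.
Matching x^n: (n+2)(n+1) a_{n+2} + 3 (n+1) a_{n+1} + 6 a_n = 0.
Thus a_{n+2} = [-3 (n+1) a_{n+1} - 6 a_n] / ((n+1)(n+2)).

Check with a_0 = 3, a_1 = 1 (apply the recurrence for n = 0, 1, 2, 3): a_0 = 3, a_1 = 1, a_2 = -21/2, a_3 = 19/2, a_4 = -15/8, a_5 = -69/40.

a_(n+2) = [-3 (n+1) a_(n+1) - 6 a_n] / ((n+1)(n+2)); check: a_0 = 3, a_1 = 1, a_2 = -21/2, a_3 = 19/2, a_4 = -15/8, a_5 = -69/40


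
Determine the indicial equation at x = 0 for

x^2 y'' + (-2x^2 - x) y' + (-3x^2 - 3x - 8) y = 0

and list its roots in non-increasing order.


Divide by x^2 to reach normal form y'' + P_1(x) y' + P_2(x) y = 0 with P_1(x) = -2 - 1/x and P_2(x) = -3 - 3/x - 8/x^2.
x = 0 is a singular point because the y'-coefficient -2 - 1/x has a pole at x = 0 and the y-coefficient -3 - 3/x - 8/x^2 has a pole at x = 0.
It is a regular singular point because x P_1(x) = p(x) = -2x - 1 and x^2 P_2(x) = q(x) = -3x^2 - 3x - 8 are polynomials, hence analytic at x = 0.
p(0) = -1,  q(0) = -8.
Indicial equation: r(r-1) + p(0) r + q(0) = 0, i.e. r^2 + (p(0) - 1) r + q(0) = 0, i.e. r^2 - 2 r - 8 = 0.
Discriminant: (-2)^2 - 4(-8) = 36, so r = (2 ± 6)/2.
Solving: r_1 = 4, r_2 = -2.

indicial: r^2 - 2 r - 8 = 0; roots r_1 = 4, r_2 = -2


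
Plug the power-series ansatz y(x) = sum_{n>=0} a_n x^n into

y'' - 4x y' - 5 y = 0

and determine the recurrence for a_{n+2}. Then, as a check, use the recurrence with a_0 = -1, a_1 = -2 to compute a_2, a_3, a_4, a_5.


Substitute y = sum_n a_n x^n.
y''(x) has coefficient (n+2)(n+1) a_{n+2} at x^n;
-4 x y'(x) has coefficient -4 n a_n at x^n (shift);
-5 y(x) has coefficient -5 a_n at x^n.
Matching x^n: (n+2)(n+1) a_{n+2} + (-4n - 5) a_n = 0.
Thus a_{n+2} = (4n + 5) / ((n+1)(n+2)) * a_n.

Check with a_0 = -1, a_1 = -2 (apply the recurrence for n = 0, 1, 2, 3): a_0 = -1, a_1 = -2, a_2 = -5/2, a_3 = -3, a_4 = -65/24, a_5 = -51/20.

a_(n+2) = (4n + 5) / ((n+1)(n+2)) * a_n; check: a_0 = -1, a_1 = -2, a_2 = -5/2, a_3 = -3, a_4 = -65/24, a_5 = -51/20


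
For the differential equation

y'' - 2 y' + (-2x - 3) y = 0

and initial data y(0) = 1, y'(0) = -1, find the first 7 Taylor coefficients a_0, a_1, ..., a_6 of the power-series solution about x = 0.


Ansatz: y(x) = sum_{n>=0} a_n x^n, so y'(x) = sum_{n>=1} n a_n x^(n-1) and y''(x) = sum_{n>=2} n(n-1) a_n x^(n-2).
Substitute into P(x) y'' + Q(x) y' + R(x) y = 0 with P(x) = 1, Q(x) = -2, R(x) = -2x - 3, and match powers of x.
Initial conditions: a_0 = 1, a_1 = -1.
Setting the coefficient of each power of x to zero and solving order by order (substituting the coefficients already found):
  x^0: 2 a_2 - 2 a_1 - 3 a_0 = 0  ->  2 a_2 = 2 a_1 + 3 a_0 = 1  ->  a_2 = 1/2
  x^1: 6 a_3 - 4 a_2 - 3 a_1 - 2 a_0 = 0  ->  6 a_3 = 4 a_2 + 3 a_1 + 2 a_0 = 1  ->  a_3 = 1/6
  x^2: 12 a_4 - 6 a_3 - 3 a_2 - 2 a_1 = 0  ->  12 a_4 = 6 a_3 + 3 a_2 + 2 a_1 = 1/2  ->  a_4 = 1/24
  x^3: 20 a_5 - 8 a_4 - 3 a_3 - 2 a_2 = 0  ->  20 a_5 = 8 a_4 + 3 a_3 + 2 a_2 = 11/6  ->  a_5 = 11/120
  x^4: 30 a_6 - 10 a_5 - 3 a_4 - 2 a_3 = 0  ->  30 a_6 = 10 a_5 + 3 a_4 + 2 a_3 = 11/8  ->  a_6 = 11/240
Truncated series: y(x) = 1 - x + (1/2) x^2 + (1/6) x^3 + (1/24) x^4 + (11/120) x^5 + (11/240) x^6 + O(x^7).

a_0 = 1; a_1 = -1; a_2 = 1/2; a_3 = 1/6; a_4 = 1/24; a_5 = 11/120; a_6 = 11/240


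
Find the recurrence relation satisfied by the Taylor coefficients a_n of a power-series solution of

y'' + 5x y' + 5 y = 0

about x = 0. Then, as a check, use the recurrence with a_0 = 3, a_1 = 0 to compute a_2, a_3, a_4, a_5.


Substitute y = sum_n a_n x^n.
y''(x) has coefficient (n+2)(n+1) a_{n+2} at x^n;
5 x y'(x) has coefficient 5 n a_n at x^n (shift);
5 y(x) has coefficient 5 a_n at x^n.
Matching x^n: (n+2)(n+1) a_{n+2} + (5n + 5) a_n = 0.
Thus a_{n+2} = (-5n - 5) / ((n+1)(n+2)) * a_n.

Check with a_0 = 3, a_1 = 0 (apply the recurrence for n = 0, 1, 2, 3): a_0 = 3, a_1 = 0, a_2 = -15/2, a_3 = 0, a_4 = 75/8, a_5 = 0.

a_(n+2) = (-5n - 5) / ((n+1)(n+2)) * a_n; check: a_0 = 3, a_1 = 0, a_2 = -15/2, a_3 = 0, a_4 = 75/8, a_5 = 0


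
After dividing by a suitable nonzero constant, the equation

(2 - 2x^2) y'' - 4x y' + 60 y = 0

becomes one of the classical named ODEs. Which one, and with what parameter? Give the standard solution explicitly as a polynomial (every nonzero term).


All three coefficients share the factor 2; dividing through by 2 gives  (1 - x^2) y'' - 2x y' + 30 y = 0.
This matches the Legendre equation (1 - x^2) y'' - 2x y' + n(n+1) y = 0 (note the -2x y' term) with n(n+1) = 30, so n = 5; the polynomial solution is P_5(x).
With y = sum_k a_k x^k, matching x^k gives (k+2)(k+1) a_{k+2} = [k(k+1) - n(n+1)] a_k = (k - 5)(k + 6) a_k. The right side vanishes at k = 5, so the series with the parity of 5 terminates at degree 5.
Standard normalization (P_n(1) = 1): leading coefficient (2n)!/(2^n (n!)^2) = 3628800/(32*14400) = 63/8, so a_5 = 63/8. Work downward with a_k = (k+1)(k+2) a_{k+2} / ((k - 5)(k + 6)):
  a_3 = (4)(5)(63/8) / ((3 - 5)(3 + 6)) = (315/2)/(-18) = -35/4
  a_1 = (2)(3)(-35/4) / ((1 - 5)(1 + 6)) = (-105/2)/(-28) = 15/8
Hence P_5(x) = 63 x^5/8 - 35 x^3/4 + 15 x/8.

P_5(x); series = 63 x^5/8 - 35 x^3/4 + 15 x/8


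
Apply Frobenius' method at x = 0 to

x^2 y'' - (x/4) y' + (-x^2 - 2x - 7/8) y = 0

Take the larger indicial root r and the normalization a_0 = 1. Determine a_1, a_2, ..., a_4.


Write in Frobenius form y'' + (p(x)/x) y' + (q(x)/x^2) y = 0:
  p(x) = -1/4,  q(x) = -x^2 - 2x - 7/8.
Indicial equation: r(r-1) + (-1/4) r + (-7/8) = 0 -> roots r_1 = 7/4, r_2 = -1/2.
Take r = r_1 = 7/4. Let y(x) = x^r sum_{n>=0} a_n x^n with a_0 = 1.
Substitute y = x^r sum a_n x^n and match x^{r+n}. The recurrence is
  D(n) a_n - 2 a_{n-1} - 1 a_{n-2} = 0,  where D(n) = (r+n)(r+n-1) + (-1/4)(r+n) + (-7/8).
  a_n = [2 a_{n-1} + 1 a_{n-2}] / D(n).
Since the indicial polynomial factors as (r - r_1)(r - r_2), D(n) = (r_1 + n - r_1)(r_1 + n - r_2) = n(n + 9/4).
Evaluating step by step (a_0 = 1):
  n = 1: D(1) = 1(1 + 9/4) = 13/4; numerator = 2(1) = 2; a_1 = (2)/(13/4) = 8/13
  n = 2: D(2) = 2(2 + 9/4) = 17/2; numerator = 2(8/13) + 1(1) = 29/13; a_2 = (29/13)/(17/2) = 58/221
  n = 3: D(3) = 3(3 + 9/4) = 63/4; numerator = 2(58/221) + 1(8/13) = 252/221; a_3 = (252/221)/(63/4) = 16/221
  n = 4: D(4) = 4(4 + 9/4) = 25; numerator = 2(16/221) + 1(58/221) = 90/221; a_4 = (90/221)/(25) = 18/1105

r = 7/4; a_0 = 1; a_1 = 8/13; a_2 = 58/221; a_3 = 16/221; a_4 = 18/1105


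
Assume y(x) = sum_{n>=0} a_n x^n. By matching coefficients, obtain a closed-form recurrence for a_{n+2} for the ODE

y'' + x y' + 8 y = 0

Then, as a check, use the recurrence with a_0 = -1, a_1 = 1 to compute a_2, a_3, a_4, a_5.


Substitute y = sum_n a_n x^n.
y''(x) has coefficient (n+2)(n+1) a_{n+2} at x^n;
x y'(x) has coefficient n a_n at x^n (shift);
8 y(x) has coefficient 8 a_n at x^n.
Matching x^n: (n+2)(n+1) a_{n+2} + (n + 8) a_n = 0.
Thus a_{n+2} = (-n - 8) / ((n+1)(n+2)) * a_n.

Check with a_0 = -1, a_1 = 1 (apply the recurrence for n = 0, 1, 2, 3): a_0 = -1, a_1 = 1, a_2 = 4, a_3 = -3/2, a_4 = -10/3, a_5 = 33/40.

a_(n+2) = (-n - 8) / ((n+1)(n+2)) * a_n; check: a_0 = -1, a_1 = 1, a_2 = 4, a_3 = -3/2, a_4 = -10/3, a_5 = 33/40


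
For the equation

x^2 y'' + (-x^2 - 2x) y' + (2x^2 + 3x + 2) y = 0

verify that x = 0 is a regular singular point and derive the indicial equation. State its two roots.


Divide by x^2 to reach normal form y'' + P_1(x) y' + P_2(x) y = 0 with P_1(x) = -1 - 2/x and P_2(x) = 2 + 3/x + 2/x^2.
x = 0 is a singular point because the y'-coefficient -1 - 2/x has a pole at x = 0 and the y-coefficient 2 + 3/x + 2/x^2 has a pole at x = 0.
It is a regular singular point because x P_1(x) = p(x) = -x - 2 and x^2 P_2(x) = q(x) = 2x^2 + 3x + 2 are polynomials, hence analytic at x = 0.
p(0) = -2,  q(0) = 2.
Indicial equation: r(r-1) + p(0) r + q(0) = 0, i.e. r^2 + (p(0) - 1) r + q(0) = 0, i.e. r^2 - 3 r + 2 = 0.
Discriminant: (-3)^2 - 4(2) = 1, so r = (3 ± 1)/2.
Solving: r_1 = 2, r_2 = 1.

indicial: r^2 - 3 r + 2 = 0; roots r_1 = 2, r_2 = 1


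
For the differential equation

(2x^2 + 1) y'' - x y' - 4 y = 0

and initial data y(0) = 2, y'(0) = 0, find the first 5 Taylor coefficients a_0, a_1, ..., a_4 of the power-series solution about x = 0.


Ansatz: y(x) = sum_{n>=0} a_n x^n, so y'(x) = sum_{n>=1} n a_n x^(n-1) and y''(x) = sum_{n>=2} n(n-1) a_n x^(n-2).
Substitute into P(x) y'' + Q(x) y' + R(x) y = 0 with P(x) = 2x^2 + 1, Q(x) = -x, R(x) = -4, and match powers of x.
Initial conditions: a_0 = 2, a_1 = 0.
Setting the coefficient of each power of x to zero and solving order by order (substituting the coefficients already found):
  x^0: 2 a_2 - 4 a_0 = 0  ->  2 a_2 = 4 a_0 = 8  ->  a_2 = 4
  x^1: 6 a_3 - 5 a_1 = 0  ->  6 a_3 = 5 a_1 = 0  ->  a_3 = 0
  x^2: 12 a_4 - 2 a_2 = 0  ->  12 a_4 = 2 a_2 = 8  ->  a_4 = 2/3
Truncated series: y(x) = 2 + 4 x^2 + (2/3) x^4 + O(x^5).

a_0 = 2; a_1 = 0; a_2 = 4; a_3 = 0; a_4 = 2/3


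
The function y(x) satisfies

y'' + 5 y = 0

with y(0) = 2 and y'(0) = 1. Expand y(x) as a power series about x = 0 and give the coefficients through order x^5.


Ansatz: y(x) = sum_{n>=0} a_n x^n, so y'(x) = sum_{n>=1} n a_n x^(n-1) and y''(x) = sum_{n>=2} n(n-1) a_n x^(n-2).
Substitute into P(x) y'' + Q(x) y' + R(x) y = 0 with P(x) = 1, Q(x) = 0, R(x) = 5, and match powers of x.
Initial conditions: a_0 = 2, a_1 = 1.
Setting the coefficient of each power of x to zero and solving order by order (substituting the coefficients already found):
  x^0: 2 a_2 + 5 a_0 = 0  ->  2 a_2 = -5 a_0 = -10  ->  a_2 = -5
  x^1: 6 a_3 + 5 a_1 = 0  ->  6 a_3 = -5 a_1 = -5  ->  a_3 = -5/6
  x^2: 12 a_4 + 5 a_2 = 0  ->  12 a_4 = -5 a_2 = 25  ->  a_4 = 25/12
  x^3: 20 a_5 + 5 a_3 = 0  ->  20 a_5 = -5 a_3 = 25/6  ->  a_5 = 5/24
Truncated series: y(x) = 2 + x - 5 x^2 - (5/6) x^3 + (25/12) x^4 + (5/24) x^5 + O(x^6).

a_0 = 2; a_1 = 1; a_2 = -5; a_3 = -5/6; a_4 = 25/12; a_5 = 5/24


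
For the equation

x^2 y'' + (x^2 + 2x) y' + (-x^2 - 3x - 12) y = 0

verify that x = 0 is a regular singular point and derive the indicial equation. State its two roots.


Divide by x^2 to reach normal form y'' + P_1(x) y' + P_2(x) y = 0 with P_1(x) = 1 + 2/x and P_2(x) = -1 - 3/x - 12/x^2.
x = 0 is a singular point because the y'-coefficient 1 + 2/x has a pole at x = 0 and the y-coefficient -1 - 3/x - 12/x^2 has a pole at x = 0.
It is a regular singular point because x P_1(x) = p(x) = x + 2 and x^2 P_2(x) = q(x) = -x^2 - 3x - 12 are polynomials, hence analytic at x = 0.
p(0) = 2,  q(0) = -12.
Indicial equation: r(r-1) + p(0) r + q(0) = 0, i.e. r^2 + (p(0) - 1) r + q(0) = 0, i.e. r^2 + 1 r - 12 = 0.
Discriminant: (1)^2 - 4(-12) = 49, so r = (-1 ± 7)/2.
Solving: r_1 = 3, r_2 = -4.

indicial: r^2 + 1 r - 12 = 0; roots r_1 = 3, r_2 = -4


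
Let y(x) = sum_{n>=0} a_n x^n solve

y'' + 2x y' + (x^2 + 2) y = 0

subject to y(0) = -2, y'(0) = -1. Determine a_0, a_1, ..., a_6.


Ansatz: y(x) = sum_{n>=0} a_n x^n, so y'(x) = sum_{n>=1} n a_n x^(n-1) and y''(x) = sum_{n>=2} n(n-1) a_n x^(n-2).
Substitute into P(x) y'' + Q(x) y' + R(x) y = 0 with P(x) = 1, Q(x) = 2x, R(x) = x^2 + 2, and match powers of x.
Initial conditions: a_0 = -2, a_1 = -1.
Setting the coefficient of each power of x to zero and solving order by order (substituting the coefficients already found):
  x^0: 2 a_2 + 2 a_0 = 0  ->  2 a_2 = -2 a_0 = 4  ->  a_2 = 2
  x^1: 6 a_3 + 4 a_1 = 0  ->  6 a_3 = -4 a_1 = 4  ->  a_3 = 2/3
  x^2: 12 a_4 + 6 a_2 + a_0 = 0  ->  12 a_4 = -6 a_2 - a_0 = -10  ->  a_4 = -5/6
  x^3: 20 a_5 + 8 a_3 + a_1 = 0  ->  20 a_5 = -8 a_3 - a_1 = -13/3  ->  a_5 = -13/60
  x^4: 30 a_6 + 10 a_4 + a_2 = 0  ->  30 a_6 = -10 a_4 - a_2 = 19/3  ->  a_6 = 19/90
Truncated series: y(x) = -2 - x + 2 x^2 + (2/3) x^3 - (5/6) x^4 - (13/60) x^5 + (19/90) x^6 + O(x^7).

a_0 = -2; a_1 = -1; a_2 = 2; a_3 = 2/3; a_4 = -5/6; a_5 = -13/60; a_6 = 19/90


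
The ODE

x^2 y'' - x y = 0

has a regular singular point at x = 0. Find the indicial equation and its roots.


Divide by x^2 to reach normal form y'' + P_1(x) y' + P_2(x) y = 0 with P_1(x) = 0 and P_2(x) = -1/x.
x = 0 is a singular point because the y-coefficient -1/x has a pole at x = 0.
It is a regular singular point because x P_1(x) = p(x) = 0 and x^2 P_2(x) = q(x) = -x are polynomials, hence analytic at x = 0.
p(0) = 0,  q(0) = 0.
Indicial equation: r(r-1) + p(0) r + q(0) = 0, i.e. r^2 + (p(0) - 1) r + q(0) = 0, i.e. r^2 - 1 r = 0.
Discriminant: (-1)^2 - 4(0) = 1, so r = (1 ± 1)/2.
Solving: r_1 = 1, r_2 = 0.

indicial: r^2 - 1 r = 0; roots r_1 = 1, r_2 = 0


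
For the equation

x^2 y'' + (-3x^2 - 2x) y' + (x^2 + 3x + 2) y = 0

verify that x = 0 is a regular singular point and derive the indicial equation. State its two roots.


Divide by x^2 to reach normal form y'' + P_1(x) y' + P_2(x) y = 0 with P_1(x) = -3 - 2/x and P_2(x) = 1 + 3/x + 2/x^2.
x = 0 is a singular point because the y'-coefficient -3 - 2/x has a pole at x = 0 and the y-coefficient 1 + 3/x + 2/x^2 has a pole at x = 0.
It is a regular singular point because x P_1(x) = p(x) = -3x - 2 and x^2 P_2(x) = q(x) = x^2 + 3x + 2 are polynomials, hence analytic at x = 0.
p(0) = -2,  q(0) = 2.
Indicial equation: r(r-1) + p(0) r + q(0) = 0, i.e. r^2 + (p(0) - 1) r + q(0) = 0, i.e. r^2 - 3 r + 2 = 0.
Discriminant: (-3)^2 - 4(2) = 1, so r = (3 ± 1)/2.
Solving: r_1 = 2, r_2 = 1.

indicial: r^2 - 3 r + 2 = 0; roots r_1 = 2, r_2 = 1
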